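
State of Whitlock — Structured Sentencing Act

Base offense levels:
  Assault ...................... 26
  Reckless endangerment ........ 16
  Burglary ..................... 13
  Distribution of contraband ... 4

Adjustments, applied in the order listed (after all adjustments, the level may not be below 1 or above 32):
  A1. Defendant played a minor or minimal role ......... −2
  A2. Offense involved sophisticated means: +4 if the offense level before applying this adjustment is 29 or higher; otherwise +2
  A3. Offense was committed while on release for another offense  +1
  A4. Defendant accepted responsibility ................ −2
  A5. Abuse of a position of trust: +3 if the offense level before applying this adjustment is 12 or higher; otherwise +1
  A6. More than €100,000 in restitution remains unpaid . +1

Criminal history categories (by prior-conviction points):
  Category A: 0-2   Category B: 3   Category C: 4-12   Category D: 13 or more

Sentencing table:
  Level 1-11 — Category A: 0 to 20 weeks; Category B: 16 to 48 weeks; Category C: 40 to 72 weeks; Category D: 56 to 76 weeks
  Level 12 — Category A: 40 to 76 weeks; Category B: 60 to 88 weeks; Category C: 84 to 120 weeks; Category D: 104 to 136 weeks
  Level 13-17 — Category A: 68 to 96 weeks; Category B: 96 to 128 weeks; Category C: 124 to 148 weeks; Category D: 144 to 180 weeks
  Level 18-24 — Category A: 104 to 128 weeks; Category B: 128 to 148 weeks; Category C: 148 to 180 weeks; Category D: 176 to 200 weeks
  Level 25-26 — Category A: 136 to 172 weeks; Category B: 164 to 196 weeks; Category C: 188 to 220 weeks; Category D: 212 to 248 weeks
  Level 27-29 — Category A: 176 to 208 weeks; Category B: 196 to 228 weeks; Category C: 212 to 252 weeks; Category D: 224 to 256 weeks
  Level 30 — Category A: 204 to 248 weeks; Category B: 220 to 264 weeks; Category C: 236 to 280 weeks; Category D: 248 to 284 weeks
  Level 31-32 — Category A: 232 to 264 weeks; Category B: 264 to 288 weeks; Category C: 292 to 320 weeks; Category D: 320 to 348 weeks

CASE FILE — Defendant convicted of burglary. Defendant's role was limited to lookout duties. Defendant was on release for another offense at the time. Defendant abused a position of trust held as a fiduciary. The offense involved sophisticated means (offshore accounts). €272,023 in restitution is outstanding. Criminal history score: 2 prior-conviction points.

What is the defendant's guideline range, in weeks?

104-128 weeks

Base offense level for burglary: 13.
A1 applies: 13 − 2 = 11.
A2 applies (level before this adjustment is 11 < 29, so +2): 11 + 2 = 13.
A3 applies: 13 + 1 = 14.
A5 applies (level before this adjustment is 14 ≥ 12, so +3): 14 + 3 = 17.
A6 applies: 17 + 1 = 18.
Final offense level: 18.
Criminal history: 2 prior points → Category A (0-2).
Level 18 falls in the 18-24 band.
Grid: Level 18-24 × Category A = 104-128 weeks.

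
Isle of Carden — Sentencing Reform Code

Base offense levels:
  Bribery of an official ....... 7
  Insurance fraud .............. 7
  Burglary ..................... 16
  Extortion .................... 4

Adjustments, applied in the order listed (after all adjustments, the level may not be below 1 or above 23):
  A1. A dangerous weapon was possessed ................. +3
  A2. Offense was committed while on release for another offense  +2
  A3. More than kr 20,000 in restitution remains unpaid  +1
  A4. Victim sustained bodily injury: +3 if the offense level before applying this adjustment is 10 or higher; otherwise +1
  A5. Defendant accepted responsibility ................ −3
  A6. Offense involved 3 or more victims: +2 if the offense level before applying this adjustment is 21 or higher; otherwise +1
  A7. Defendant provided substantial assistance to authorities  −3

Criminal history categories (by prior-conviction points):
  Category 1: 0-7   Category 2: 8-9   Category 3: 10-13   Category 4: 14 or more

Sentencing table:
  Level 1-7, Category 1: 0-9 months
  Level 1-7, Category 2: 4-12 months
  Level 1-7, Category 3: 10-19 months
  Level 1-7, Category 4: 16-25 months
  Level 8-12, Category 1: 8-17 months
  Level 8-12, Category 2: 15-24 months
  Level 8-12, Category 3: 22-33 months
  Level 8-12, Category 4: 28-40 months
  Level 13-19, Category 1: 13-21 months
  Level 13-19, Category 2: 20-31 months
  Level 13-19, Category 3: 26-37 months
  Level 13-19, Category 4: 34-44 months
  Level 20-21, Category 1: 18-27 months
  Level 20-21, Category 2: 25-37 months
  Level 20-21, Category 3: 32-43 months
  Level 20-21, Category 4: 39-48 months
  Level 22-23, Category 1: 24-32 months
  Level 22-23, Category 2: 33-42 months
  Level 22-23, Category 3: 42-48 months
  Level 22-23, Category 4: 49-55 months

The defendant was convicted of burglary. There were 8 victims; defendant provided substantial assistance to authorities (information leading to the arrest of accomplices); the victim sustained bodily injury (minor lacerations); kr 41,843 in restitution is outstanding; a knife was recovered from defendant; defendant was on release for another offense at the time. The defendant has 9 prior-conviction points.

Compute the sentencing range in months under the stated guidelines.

33-42 months

Base offense level for burglary: 16.
A1 applies: 16 + 3 = 19.
A2 applies: 19 + 2 = 21.
A3 applies: 21 + 1 = 22.
A4 applies (level before this adjustment is 22 ≥ 10, so +3): 22 + 3 = 25.
A6 applies (level before this adjustment is 25 ≥ 21, so +2): 25 + 2 = 27.
A7 applies: 27 − 3 = 24.
Level 24 exceeds the maximum of 23; capped at 23.
Final offense level: 23.
Criminal history: 9 prior points → Category 2 (8-9).
Level 23 falls in the 22-23 band.
Grid: Level 22-23 × Category 2 = 33-42 months.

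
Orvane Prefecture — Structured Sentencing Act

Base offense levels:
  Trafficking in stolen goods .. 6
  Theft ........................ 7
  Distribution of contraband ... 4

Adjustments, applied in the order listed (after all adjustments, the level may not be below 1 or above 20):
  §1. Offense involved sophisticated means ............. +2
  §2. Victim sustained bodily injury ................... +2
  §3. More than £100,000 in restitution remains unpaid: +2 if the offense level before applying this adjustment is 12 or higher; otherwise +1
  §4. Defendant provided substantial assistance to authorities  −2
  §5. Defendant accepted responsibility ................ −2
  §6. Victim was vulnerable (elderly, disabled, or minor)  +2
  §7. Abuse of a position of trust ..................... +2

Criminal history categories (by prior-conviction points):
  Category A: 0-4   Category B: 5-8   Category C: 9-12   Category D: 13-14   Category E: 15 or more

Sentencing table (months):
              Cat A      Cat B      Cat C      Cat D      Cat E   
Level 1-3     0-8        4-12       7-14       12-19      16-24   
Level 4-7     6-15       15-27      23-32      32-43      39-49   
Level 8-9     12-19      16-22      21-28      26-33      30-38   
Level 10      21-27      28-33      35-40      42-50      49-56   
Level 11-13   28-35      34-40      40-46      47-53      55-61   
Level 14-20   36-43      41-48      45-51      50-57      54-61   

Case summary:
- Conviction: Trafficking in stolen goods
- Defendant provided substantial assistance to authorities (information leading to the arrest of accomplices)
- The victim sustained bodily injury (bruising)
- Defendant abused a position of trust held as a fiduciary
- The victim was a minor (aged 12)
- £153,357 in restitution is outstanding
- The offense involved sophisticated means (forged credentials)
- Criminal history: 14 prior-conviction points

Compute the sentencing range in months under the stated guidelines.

47-53 months

Base offense level for trafficking in stolen goods: 6.
§1 applies: 6 + 2 = 8.
§2 applies: 8 + 2 = 10.
§3 applies (level before this adjustment is 10 < 12, so +1): 10 + 1 = 11.
§4 applies: 11 − 2 = 9.
§6 applies: 9 + 2 = 11.
§7 applies: 11 + 2 = 13.
Final offense level: 13.
Criminal history: 14 prior points → Category D (13-14).
Level 13 falls in the 11-13 band.
Grid: Level 11-13 × Category D = 47-53 months.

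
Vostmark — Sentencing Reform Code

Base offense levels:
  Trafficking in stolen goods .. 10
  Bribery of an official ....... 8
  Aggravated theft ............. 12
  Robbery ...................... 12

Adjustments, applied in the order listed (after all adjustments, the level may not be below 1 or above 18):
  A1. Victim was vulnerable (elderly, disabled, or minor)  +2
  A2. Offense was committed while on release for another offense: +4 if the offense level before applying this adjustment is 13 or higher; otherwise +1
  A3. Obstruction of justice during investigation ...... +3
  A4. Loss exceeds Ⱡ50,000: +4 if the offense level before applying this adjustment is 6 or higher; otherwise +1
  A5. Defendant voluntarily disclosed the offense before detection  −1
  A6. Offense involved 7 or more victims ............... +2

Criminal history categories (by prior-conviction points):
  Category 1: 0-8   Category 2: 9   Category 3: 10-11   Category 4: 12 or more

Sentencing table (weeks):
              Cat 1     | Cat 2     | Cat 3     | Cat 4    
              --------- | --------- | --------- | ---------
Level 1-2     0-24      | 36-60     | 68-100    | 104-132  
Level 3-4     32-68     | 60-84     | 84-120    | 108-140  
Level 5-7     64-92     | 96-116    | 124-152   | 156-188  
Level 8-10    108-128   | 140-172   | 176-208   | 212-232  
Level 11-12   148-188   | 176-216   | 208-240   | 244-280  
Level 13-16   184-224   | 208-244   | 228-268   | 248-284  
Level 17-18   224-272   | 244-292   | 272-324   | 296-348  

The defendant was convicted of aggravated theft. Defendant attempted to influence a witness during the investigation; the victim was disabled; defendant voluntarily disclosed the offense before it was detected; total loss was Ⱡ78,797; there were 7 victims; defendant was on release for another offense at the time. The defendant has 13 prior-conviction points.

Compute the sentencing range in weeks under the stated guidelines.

296-348 weeks

Base offense level for aggravated theft: 12.
A1 applies: 12 + 2 = 14.
A2 applies (level before this adjustment is 14 ≥ 13, so +4): 14 + 4 = 18.
A3 applies: 18 + 3 = 21.
A4 applies (level before this adjustment is 21 ≥ 6, so +4): 21 + 4 = 25.
A5 applies: 25 − 1 = 24.
A6 applies: 24 + 2 = 26.
Level 26 exceeds the maximum of 18; capped at 18.
Final offense level: 18.
Criminal history: 13 prior points → Category 4 (12+).
Level 18 falls in the 17-18 band.
Grid: Level 17-18 × Category 4 = 296-348 weeks.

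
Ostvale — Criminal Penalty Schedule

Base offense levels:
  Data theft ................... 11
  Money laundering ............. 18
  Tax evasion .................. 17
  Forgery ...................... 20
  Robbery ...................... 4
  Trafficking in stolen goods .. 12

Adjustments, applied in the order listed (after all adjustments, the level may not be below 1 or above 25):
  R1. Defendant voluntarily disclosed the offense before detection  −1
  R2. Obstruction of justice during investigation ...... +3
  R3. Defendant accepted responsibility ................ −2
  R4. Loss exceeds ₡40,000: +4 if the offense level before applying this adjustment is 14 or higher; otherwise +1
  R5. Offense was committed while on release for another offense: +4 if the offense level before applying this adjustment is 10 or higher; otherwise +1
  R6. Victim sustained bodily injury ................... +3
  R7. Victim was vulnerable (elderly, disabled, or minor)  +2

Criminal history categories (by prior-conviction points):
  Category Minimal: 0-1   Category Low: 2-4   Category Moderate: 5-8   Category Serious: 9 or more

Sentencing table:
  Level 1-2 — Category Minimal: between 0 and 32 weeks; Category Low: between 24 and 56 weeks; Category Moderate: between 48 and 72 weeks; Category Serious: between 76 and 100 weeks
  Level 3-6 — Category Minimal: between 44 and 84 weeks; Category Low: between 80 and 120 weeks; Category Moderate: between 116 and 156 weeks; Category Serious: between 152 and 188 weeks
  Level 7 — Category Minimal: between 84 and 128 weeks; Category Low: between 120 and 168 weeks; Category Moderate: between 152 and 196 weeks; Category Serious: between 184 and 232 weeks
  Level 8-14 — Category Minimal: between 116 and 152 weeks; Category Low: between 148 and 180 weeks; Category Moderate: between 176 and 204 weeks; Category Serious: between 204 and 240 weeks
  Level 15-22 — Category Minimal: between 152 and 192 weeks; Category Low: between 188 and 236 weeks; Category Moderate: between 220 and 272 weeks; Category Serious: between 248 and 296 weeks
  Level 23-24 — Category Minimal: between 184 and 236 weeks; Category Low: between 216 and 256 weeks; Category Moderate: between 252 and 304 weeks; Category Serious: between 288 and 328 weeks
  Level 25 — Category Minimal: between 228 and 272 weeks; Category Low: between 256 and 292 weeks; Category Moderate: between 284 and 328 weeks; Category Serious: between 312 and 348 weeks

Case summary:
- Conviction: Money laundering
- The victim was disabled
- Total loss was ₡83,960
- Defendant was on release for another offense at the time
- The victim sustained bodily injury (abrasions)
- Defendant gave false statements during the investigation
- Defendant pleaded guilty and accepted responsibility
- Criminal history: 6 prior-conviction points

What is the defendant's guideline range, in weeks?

284-328 weeks

Base offense level for money laundering: 18.
R1 does not apply.
R2 applies: 18 + 3 = 21.
R3 applies: 21 − 2 = 19.
R4 applies (level before this adjustment is 19 ≥ 14, so +4): 19 + 4 = 23.
R5 applies (level before this adjustment is 23 ≥ 10, so +4): 23 + 4 = 27.
R6 applies: 27 + 3 = 30.
R7 applies: 30 + 2 = 32.
Level 32 exceeds the maximum of 25; capped at 25.
Final offense level: 25.
Criminal history: 6 prior points → Category Moderate (5-8).
Level 25 falls in the 25 band.
Grid: Level 25 × Category Moderate = 284-328 weeks.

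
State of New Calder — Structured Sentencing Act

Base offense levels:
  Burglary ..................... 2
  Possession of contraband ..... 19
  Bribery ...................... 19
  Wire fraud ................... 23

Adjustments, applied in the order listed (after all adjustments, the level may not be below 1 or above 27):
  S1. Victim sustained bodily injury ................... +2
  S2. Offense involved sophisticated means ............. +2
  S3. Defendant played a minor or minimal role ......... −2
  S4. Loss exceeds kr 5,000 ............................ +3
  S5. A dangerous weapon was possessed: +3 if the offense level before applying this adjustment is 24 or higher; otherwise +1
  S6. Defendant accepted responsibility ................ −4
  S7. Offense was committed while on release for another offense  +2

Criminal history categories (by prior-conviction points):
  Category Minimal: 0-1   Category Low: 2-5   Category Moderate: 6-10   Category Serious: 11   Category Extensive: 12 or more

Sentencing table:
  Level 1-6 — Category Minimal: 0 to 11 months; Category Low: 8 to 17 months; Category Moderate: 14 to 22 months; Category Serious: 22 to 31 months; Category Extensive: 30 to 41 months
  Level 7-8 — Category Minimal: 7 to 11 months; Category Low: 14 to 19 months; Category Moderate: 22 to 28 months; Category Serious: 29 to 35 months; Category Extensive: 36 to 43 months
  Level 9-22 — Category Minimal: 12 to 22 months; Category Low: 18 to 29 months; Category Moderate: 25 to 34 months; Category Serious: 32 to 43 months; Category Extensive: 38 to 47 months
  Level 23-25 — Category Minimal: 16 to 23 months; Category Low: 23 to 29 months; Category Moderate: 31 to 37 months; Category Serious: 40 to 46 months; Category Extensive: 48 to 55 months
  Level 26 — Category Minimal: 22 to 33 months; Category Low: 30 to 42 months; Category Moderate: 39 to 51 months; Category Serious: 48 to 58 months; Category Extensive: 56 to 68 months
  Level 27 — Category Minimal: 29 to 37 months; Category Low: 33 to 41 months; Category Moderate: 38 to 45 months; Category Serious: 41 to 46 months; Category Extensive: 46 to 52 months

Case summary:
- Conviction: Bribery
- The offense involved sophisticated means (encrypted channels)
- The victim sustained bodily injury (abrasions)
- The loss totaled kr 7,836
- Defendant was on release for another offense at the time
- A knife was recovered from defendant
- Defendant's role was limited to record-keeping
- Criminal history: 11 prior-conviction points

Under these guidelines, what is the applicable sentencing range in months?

41-46 months

Base offense level for bribery: 19.
S1 applies: 19 + 2 = 21.
S2 applies: 21 + 2 = 23.
S3 applies: 23 − 2 = 21.
S4 applies: 21 + 3 = 24.
S5 applies (level before this adjustment is 24 ≥ 24, so +3): 24 + 3 = 27.
S6 does not apply.
S7 applies: 27 + 2 = 29.
Level 29 exceeds the maximum of 27; capped at 27.
Final offense level: 27.
Criminal history: 11 prior points → Category Serious (11).
Level 27 falls in the 27 band.
Grid: Level 27 × Category Serious = 41-46 months.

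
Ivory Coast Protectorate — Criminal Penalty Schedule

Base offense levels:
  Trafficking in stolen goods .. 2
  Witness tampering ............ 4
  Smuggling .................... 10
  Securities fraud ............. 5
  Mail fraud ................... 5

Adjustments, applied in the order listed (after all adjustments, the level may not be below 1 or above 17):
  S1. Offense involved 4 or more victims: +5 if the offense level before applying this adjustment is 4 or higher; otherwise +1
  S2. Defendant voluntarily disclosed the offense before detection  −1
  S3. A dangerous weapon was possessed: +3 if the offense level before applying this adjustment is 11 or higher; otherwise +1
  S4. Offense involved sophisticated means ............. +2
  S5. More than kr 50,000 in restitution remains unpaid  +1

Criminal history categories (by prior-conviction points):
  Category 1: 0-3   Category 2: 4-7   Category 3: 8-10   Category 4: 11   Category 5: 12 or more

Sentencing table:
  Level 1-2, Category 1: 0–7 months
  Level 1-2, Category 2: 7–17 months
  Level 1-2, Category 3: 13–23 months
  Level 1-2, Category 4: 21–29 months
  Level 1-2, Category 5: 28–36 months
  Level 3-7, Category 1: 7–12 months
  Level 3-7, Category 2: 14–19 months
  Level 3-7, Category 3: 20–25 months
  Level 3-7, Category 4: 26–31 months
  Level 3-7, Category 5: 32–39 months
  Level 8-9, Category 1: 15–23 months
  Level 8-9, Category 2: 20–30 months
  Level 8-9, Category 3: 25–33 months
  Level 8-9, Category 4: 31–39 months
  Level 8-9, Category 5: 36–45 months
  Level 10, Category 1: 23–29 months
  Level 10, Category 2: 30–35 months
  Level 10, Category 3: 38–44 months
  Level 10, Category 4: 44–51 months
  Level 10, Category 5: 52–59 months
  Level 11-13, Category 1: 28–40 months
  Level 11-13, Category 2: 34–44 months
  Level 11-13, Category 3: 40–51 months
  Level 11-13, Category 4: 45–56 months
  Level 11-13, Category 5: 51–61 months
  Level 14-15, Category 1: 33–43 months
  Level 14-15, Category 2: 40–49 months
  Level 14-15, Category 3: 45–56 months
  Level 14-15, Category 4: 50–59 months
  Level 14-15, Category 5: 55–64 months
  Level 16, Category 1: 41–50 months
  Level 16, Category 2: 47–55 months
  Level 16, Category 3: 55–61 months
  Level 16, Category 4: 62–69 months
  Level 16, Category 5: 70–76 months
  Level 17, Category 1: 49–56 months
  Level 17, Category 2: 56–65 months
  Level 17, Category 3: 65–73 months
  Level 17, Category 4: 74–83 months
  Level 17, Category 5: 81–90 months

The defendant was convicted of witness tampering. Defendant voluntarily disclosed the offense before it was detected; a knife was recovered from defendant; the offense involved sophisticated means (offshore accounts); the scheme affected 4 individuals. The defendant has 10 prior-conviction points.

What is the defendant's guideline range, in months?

40-51 months

Base offense level for witness tampering: 4.
S1 applies (level before this adjustment is 4 ≥ 4, so +5): 4 + 5 = 9.
S2 applies: 9 − 1 = 8.
S3 applies (level before this adjustment is 8 < 11, so +1): 8 + 1 = 9.
S4 applies: 9 + 2 = 11.
Final offense level: 11.
Criminal history: 10 prior points → Category 3 (8-10).
Level 11 falls in the 11-13 band.
Grid: Level 11-13 × Category 3 = 40-51 months.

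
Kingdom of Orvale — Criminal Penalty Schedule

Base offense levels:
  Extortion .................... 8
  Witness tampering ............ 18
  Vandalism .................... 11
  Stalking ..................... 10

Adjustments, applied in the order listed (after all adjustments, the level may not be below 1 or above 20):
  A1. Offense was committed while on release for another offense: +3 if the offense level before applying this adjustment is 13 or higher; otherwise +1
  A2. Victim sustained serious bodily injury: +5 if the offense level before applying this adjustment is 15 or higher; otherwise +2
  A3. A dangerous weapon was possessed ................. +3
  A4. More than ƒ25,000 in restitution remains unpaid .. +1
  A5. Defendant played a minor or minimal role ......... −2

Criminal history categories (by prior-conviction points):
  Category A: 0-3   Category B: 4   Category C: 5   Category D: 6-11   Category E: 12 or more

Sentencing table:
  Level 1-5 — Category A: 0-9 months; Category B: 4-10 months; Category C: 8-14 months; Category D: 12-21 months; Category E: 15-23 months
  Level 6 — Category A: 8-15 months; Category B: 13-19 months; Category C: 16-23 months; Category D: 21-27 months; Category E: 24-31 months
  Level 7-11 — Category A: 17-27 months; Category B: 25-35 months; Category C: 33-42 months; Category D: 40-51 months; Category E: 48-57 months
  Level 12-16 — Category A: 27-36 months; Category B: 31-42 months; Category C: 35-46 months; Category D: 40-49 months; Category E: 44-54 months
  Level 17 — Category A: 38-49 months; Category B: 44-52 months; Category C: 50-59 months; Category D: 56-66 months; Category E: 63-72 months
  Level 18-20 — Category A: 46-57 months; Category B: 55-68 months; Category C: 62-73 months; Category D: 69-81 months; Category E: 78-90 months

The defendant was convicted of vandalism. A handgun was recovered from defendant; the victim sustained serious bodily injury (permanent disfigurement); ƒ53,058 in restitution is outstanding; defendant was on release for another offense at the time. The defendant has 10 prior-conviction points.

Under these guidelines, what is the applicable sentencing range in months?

69-81 months

Base offense level for vandalism: 11.
A1 applies (level before this adjustment is 11 < 13, so +1): 11 + 1 = 12.
A2 applies (level before this adjustment is 12 < 15, so +2): 12 + 2 = 14.
A3 applies: 14 + 3 = 17.
A4 applies: 17 + 1 = 18.
Final offense level: 18.
Criminal history: 10 prior points → Category D (6-11).
Level 18 falls in the 18-20 band.
Grid: Level 18-20 × Category D = 69-81 months.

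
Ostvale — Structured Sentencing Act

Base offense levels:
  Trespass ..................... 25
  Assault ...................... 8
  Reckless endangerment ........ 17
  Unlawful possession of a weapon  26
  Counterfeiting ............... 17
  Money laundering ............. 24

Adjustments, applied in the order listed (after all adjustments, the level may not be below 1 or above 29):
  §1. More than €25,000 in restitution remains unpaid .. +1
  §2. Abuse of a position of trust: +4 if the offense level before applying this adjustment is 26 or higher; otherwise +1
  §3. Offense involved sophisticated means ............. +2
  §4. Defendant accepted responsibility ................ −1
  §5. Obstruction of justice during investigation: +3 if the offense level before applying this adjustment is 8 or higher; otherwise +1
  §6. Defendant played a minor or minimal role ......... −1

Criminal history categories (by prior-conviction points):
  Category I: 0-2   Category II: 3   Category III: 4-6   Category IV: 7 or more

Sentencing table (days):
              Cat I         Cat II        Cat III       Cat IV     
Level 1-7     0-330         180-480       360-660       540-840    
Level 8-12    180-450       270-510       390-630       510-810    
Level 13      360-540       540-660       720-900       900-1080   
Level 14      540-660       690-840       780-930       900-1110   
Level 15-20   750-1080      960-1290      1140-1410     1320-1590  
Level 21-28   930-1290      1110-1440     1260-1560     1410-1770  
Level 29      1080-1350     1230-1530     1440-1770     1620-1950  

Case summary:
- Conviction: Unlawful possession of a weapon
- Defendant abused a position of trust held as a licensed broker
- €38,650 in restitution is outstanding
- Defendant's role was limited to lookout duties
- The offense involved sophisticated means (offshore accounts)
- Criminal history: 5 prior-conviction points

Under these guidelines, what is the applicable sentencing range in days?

Base offense level for unlawful possession of a weapon: 26.
§1 applies: 26 + 1 = 27.
§2 applies (level before this adjustment is 27 ≥ 26, so +4): 27 + 4 = 31.
§3 applies: 31 + 2 = 33.
§5 does not apply.
§6 applies: 33 − 1 = 32.
Level 32 exceeds the maximum of 29; capped at 29.
Final offense level: 29.
Criminal history: 5 prior points → Category III (4-6).
Level 29 falls in the 29 band.
Grid: Level 29 × Category III = 1440-1770 days.

1440-1770 days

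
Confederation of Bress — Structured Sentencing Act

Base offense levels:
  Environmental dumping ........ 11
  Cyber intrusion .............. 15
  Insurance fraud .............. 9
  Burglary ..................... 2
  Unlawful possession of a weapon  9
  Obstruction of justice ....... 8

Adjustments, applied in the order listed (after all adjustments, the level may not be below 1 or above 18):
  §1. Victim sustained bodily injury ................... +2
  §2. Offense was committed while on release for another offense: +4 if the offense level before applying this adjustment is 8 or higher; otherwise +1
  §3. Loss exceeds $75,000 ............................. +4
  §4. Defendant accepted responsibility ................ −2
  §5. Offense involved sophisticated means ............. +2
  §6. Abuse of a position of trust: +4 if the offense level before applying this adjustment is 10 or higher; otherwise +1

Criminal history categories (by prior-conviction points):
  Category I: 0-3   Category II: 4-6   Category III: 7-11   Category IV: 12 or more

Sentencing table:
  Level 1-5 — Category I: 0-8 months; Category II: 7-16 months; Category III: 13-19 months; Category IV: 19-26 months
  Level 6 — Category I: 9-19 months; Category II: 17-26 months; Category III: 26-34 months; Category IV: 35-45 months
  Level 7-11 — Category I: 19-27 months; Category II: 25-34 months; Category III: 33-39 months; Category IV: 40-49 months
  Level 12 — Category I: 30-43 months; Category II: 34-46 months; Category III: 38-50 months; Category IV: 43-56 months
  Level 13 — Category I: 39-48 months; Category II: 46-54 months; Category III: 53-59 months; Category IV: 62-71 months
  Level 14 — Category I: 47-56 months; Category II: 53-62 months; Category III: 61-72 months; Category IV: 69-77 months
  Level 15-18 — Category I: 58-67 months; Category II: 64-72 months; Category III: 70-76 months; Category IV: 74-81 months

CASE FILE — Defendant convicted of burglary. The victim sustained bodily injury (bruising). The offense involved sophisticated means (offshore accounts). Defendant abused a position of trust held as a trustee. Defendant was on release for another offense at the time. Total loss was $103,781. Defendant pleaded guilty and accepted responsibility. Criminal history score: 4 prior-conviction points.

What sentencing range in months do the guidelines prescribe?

Base offense level for burglary: 2.
§1 applies: 2 + 2 = 4.
§2 applies (level before this adjustment is 4 < 8, so +1): 4 + 1 = 5.
§3 applies: 5 + 4 = 9.
§4 applies: 9 − 2 = 7.
§5 applies: 7 + 2 = 9.
§6 applies (level before this adjustment is 9 < 10, so +1): 9 + 1 = 10.
Final offense level: 10.
Criminal history: 4 prior points → Category II (4-6).
Level 10 falls in the 7-11 band.
Grid: Level 7-11 × Category II = 25-34 months.

25-34 months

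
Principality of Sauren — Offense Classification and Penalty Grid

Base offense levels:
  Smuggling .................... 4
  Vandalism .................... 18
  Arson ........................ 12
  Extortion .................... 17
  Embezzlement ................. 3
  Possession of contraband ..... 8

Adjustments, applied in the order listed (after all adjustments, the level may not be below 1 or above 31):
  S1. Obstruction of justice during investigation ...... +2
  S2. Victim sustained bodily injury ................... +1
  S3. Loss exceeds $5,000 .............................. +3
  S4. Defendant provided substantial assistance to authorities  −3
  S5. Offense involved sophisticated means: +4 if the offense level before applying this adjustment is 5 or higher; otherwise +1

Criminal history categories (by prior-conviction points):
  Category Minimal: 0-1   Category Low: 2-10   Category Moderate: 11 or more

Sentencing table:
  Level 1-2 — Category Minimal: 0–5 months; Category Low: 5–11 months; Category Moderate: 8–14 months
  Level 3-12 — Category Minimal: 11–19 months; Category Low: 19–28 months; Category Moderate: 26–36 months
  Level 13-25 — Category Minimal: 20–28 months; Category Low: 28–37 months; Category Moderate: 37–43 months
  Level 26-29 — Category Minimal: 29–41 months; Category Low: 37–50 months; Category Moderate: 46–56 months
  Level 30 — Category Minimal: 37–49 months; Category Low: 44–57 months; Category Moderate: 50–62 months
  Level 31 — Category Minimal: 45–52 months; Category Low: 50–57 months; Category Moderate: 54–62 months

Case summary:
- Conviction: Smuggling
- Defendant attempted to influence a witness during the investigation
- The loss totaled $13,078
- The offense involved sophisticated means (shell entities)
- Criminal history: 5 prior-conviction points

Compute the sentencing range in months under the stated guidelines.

28-37 months

Base offense level for smuggling: 4.
S1 applies: 4 + 2 = 6.
S2 does not apply.
S3 applies: 6 + 3 = 9.
S4 does not apply.
S5 applies (level before this adjustment is 9 ≥ 5, so +4): 9 + 4 = 13.
Final offense level: 13.
Criminal history: 5 prior points → Category Low (2-10).
Level 13 falls in the 13-25 band.
Grid: Level 13-25 × Category Low = 28-37 months.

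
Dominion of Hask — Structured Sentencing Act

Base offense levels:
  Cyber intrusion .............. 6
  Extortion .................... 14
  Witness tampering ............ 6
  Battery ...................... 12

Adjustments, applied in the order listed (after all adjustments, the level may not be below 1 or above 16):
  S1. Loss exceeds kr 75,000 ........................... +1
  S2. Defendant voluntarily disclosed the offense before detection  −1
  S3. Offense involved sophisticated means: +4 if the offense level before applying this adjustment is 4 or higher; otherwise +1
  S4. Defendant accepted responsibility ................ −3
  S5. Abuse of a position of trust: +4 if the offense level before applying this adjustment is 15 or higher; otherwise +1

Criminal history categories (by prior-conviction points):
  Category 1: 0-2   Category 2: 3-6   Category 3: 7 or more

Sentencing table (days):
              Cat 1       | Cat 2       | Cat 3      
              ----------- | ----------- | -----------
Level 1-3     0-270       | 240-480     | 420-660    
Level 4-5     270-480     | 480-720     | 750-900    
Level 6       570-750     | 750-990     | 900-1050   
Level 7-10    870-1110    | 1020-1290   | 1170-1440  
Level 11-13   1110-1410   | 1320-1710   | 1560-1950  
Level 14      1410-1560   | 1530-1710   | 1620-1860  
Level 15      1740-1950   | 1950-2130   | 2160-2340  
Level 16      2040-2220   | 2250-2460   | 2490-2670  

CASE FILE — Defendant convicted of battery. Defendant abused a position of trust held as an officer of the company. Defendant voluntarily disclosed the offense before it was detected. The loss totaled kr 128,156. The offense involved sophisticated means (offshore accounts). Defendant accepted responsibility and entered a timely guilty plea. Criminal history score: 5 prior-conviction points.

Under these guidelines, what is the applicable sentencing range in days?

Base offense level for battery: 12.
S1 applies: 12 + 1 = 13.
S2 applies: 13 − 1 = 12.
S3 applies (level before this adjustment is 12 ≥ 4, so +4): 12 + 4 = 16.
S4 applies: 16 − 3 = 13.
S5 applies (level before this adjustment is 13 < 15, so +1): 13 + 1 = 14.
Final offense level: 14.
Criminal history: 5 prior points → Category 2 (3-6).
Level 14 falls in the 14 band.
Grid: Level 14 × Category 2 = 1530-1710 days.

1530-1710 days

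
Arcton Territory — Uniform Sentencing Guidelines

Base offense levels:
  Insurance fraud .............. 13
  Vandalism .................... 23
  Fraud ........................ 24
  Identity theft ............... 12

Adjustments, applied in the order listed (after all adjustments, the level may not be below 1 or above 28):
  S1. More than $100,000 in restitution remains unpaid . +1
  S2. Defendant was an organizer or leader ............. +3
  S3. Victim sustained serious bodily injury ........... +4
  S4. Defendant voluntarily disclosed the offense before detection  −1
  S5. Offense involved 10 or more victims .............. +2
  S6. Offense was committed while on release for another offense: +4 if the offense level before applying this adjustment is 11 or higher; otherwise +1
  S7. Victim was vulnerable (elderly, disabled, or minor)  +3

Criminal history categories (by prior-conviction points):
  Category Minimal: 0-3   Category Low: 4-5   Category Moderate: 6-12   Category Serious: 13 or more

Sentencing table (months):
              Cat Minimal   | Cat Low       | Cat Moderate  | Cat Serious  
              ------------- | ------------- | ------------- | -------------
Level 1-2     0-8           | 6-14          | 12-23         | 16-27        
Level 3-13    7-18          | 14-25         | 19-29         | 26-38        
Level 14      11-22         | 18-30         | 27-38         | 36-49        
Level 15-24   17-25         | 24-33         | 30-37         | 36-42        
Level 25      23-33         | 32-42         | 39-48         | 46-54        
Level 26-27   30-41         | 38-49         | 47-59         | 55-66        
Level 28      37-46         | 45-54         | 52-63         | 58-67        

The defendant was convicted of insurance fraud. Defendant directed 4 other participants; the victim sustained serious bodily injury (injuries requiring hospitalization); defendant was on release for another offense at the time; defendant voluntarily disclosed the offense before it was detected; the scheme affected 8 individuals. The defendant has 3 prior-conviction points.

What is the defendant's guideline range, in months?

17-25 months

Base offense level for insurance fraud: 13.
S2 applies: 13 + 3 = 16.
S3 applies: 16 + 4 = 20.
S4 applies: 20 − 1 = 19.
S5 does not apply.
S6 applies (level before this adjustment is 19 ≥ 11, so +4): 19 + 4 = 23.
Final offense level: 23.
Criminal history: 3 prior points → Category Minimal (0-3).
Level 23 falls in the 15-24 band.
Grid: Level 15-24 × Category Minimal = 17-25 months.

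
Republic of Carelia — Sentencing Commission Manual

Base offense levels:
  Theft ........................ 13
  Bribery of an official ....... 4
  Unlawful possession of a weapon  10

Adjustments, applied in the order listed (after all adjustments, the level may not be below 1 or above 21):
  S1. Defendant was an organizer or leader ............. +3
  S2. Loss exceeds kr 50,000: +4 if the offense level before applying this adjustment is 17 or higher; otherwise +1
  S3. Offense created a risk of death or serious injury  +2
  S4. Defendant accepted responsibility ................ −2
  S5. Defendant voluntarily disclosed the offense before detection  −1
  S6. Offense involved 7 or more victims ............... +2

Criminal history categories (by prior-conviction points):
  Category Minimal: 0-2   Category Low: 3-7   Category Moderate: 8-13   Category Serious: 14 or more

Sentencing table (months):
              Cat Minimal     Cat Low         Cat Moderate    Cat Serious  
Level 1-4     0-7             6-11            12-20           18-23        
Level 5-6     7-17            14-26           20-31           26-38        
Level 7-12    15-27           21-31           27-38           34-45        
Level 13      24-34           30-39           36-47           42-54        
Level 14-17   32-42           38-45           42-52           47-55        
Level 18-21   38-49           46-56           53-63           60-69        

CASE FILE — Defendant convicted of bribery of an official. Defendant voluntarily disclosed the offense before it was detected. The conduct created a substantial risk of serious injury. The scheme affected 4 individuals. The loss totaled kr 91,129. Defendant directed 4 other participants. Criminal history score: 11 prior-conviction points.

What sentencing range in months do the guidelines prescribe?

27-38 months

Base offense level for bribery of an official: 4.
S1 applies: 4 + 3 = 7.
S2 applies (level before this adjustment is 7 < 17, so +1): 7 + 1 = 8.
S3 applies: 8 + 2 = 10.
S4 does not apply.
S5 applies: 10 − 1 = 9.
S6 does not apply.
Final offense level: 9.
Criminal history: 11 prior points → Category Moderate (8-13).
Level 9 falls in the 7-12 band.
Grid: Level 7-12 × Category Moderate = 27-38 months.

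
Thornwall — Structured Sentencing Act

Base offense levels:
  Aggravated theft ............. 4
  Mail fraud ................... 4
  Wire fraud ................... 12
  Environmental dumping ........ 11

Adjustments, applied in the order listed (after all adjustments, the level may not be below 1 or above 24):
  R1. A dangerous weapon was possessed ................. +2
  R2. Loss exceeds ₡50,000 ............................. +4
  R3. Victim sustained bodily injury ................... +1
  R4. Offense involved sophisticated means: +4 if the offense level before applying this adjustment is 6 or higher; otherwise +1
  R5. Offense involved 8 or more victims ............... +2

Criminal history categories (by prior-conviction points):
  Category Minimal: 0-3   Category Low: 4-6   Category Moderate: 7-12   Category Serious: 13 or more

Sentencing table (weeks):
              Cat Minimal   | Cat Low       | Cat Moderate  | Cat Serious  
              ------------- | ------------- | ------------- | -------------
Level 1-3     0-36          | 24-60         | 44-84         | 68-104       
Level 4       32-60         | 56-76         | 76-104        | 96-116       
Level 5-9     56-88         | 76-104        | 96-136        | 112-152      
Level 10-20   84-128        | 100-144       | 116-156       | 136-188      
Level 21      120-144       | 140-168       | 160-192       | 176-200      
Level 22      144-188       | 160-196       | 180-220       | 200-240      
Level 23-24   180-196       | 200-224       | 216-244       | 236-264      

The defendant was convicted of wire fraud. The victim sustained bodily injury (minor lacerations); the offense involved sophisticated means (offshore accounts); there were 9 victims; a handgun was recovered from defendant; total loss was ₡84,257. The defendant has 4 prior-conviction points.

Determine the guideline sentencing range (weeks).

Base offense level for wire fraud: 12.
R1 applies: 12 + 2 = 14.
R2 applies: 14 + 4 = 18.
R3 applies: 18 + 1 = 19.
R4 applies (level before this adjustment is 19 ≥ 6, so +4): 19 + 4 = 23.
R5 applies: 23 + 2 = 25.
Level 25 exceeds the maximum of 24; capped at 24.
Final offense level: 24.
Criminal history: 4 prior points → Category Low (4-6).
Level 24 falls in the 23-24 band.
Grid: Level 23-24 × Category Low = 200-224 weeks.

200-224 weeks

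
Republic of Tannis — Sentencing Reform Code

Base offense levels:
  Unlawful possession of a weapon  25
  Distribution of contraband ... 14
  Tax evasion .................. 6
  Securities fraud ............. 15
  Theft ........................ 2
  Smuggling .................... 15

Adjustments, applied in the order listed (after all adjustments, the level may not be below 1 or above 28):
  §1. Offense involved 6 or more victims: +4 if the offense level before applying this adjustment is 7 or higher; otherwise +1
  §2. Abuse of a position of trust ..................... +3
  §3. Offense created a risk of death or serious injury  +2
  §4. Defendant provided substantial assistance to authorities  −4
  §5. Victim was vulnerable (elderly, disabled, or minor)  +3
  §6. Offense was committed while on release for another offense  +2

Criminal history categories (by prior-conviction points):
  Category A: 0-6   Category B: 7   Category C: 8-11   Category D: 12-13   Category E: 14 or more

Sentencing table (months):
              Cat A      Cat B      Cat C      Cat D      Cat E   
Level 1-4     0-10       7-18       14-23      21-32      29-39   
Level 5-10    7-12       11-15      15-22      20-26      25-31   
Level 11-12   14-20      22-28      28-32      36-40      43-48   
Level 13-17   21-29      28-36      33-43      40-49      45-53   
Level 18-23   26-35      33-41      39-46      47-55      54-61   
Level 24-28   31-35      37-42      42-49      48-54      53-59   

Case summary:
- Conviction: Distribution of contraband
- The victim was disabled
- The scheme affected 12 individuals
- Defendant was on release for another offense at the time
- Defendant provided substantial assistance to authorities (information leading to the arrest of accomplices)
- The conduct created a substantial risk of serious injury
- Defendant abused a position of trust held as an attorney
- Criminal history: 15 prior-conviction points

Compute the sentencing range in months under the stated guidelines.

53-59 months

Base offense level for distribution of contraband: 14.
§1 applies (level before this adjustment is 14 ≥ 7, so +4): 14 + 4 = 18.
§2 applies: 18 + 3 = 21.
§3 applies: 21 + 2 = 23.
§4 applies: 23 − 4 = 19.
§5 applies: 19 + 3 = 22.
§6 applies: 22 + 2 = 24.
Final offense level: 24.
Criminal history: 15 prior points → Category E (14+).
Level 24 falls in the 24-28 band.
Grid: Level 24-28 × Category E = 53-59 months.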